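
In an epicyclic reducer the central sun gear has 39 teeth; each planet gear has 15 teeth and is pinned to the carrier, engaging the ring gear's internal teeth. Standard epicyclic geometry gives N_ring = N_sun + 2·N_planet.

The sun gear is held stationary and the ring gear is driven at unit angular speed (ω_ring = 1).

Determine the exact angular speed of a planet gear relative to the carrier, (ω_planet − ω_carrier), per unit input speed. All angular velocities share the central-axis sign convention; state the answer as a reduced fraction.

N_ring = 39 + 2·15 = 69
39(ω_s−ω_c) = −69(ω_r−ω_c),  ω_s=0, ω_r=1
39(0−ω_c) = −69(1−ω_c)  ⇒  108ω_c = 69  ⇒  ω_c = 23/36
sun–planet: 39·(0−23/36) = −15·(ω_p−ω_c)  ⇒  ω_p−ω_c = −(39/15)·(-23/36) = 299/180

299/180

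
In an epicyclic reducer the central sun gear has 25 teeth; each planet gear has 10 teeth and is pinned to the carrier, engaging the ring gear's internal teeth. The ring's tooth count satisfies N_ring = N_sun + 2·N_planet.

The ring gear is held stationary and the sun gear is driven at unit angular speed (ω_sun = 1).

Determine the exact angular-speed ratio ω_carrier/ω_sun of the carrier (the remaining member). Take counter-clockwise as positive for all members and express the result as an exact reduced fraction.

5/14

N_ring = 25 + 2·10 = 45
25(ω_s−ω_c) = −45(ω_r−ω_c),  ω_r=0, ω_s=1
25(1−ω_c) = −45(0−ω_c)  ⇒  70ω_c = 25  ⇒  ω_c = 5/14
ω_c/ω_s = 5/14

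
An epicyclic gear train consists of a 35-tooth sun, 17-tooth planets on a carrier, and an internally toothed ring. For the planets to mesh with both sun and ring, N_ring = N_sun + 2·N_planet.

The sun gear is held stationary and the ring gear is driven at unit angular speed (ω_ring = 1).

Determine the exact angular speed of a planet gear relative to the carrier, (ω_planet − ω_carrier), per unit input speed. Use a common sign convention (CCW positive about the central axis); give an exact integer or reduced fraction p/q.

2415/1768

N_ring = 35 + 2·17 = 69
35(ω_s−ω_c) = −69(ω_r−ω_c),  ω_s=0, ω_r=1
35(0−ω_c) = −69(1−ω_c)  ⇒  104ω_c = 69  ⇒  ω_c = 69/104
sun–planet: 35·(0−69/104) = −17·(ω_p−ω_c)  ⇒  ω_p−ω_c = −(35/17)·(-69/104) = 2415/1768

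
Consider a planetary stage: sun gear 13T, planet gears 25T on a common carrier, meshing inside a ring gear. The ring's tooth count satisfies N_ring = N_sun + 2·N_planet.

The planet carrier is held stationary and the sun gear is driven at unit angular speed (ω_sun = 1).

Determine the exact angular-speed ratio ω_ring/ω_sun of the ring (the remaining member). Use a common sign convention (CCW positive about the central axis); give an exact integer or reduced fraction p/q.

-13/63

N_ring = 13 + 2·25 = 63
13(ω_s−ω_c) = −63(ω_r−ω_c),  ω_c=0, ω_s=1
ω_r = 0 − (13/63)(1−0) = -13/63
ω_r/ω_s = -13/63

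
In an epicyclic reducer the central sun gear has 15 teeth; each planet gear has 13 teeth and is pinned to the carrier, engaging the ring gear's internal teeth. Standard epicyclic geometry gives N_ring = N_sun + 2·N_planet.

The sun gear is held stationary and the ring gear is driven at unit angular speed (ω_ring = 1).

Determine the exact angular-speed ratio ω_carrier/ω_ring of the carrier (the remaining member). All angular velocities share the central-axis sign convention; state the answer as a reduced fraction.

41/56

N_ring = 15 + 2·13 = 41
15(ω_s−ω_c) = −41(ω_r−ω_c),  ω_s=0, ω_r=1
15(0−ω_c) = −41(1−ω_c)  ⇒  56ω_c = 41  ⇒  ω_c = 41/56
ω_c/ω_r = 41/56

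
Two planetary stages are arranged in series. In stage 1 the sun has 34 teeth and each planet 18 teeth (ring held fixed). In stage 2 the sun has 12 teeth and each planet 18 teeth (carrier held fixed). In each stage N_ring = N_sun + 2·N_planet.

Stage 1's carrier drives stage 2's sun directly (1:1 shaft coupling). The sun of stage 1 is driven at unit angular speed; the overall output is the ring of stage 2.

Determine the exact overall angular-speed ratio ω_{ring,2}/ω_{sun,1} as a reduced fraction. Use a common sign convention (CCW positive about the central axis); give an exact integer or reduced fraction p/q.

Stage 1: N_ring = 34 + 2·18 = 70
Stage 1: 34(ω_s−ω_c) = −70(ω_r−ω_c),  ω_r=0, ω_s=1
Stage 1: 34(1−ω_c) = −70(0−ω_c)  ⇒  104ω_c = 34  ⇒  ω_c = 17/52
  ⇒ ω_c¹/ω_s¹ = 17/52
Stage 2: N_ring = 12 + 2·18 = 48
Stage 2: 12(ω_s−ω_c) = −48(ω_r−ω_c),  ω_c=0, ω_s=1
Stage 2: ω_r = 0 − (12/48)(1−0) = -1/4
  ⇒ ω_r²/ω_s² = -1/4
Coupling ω_s² = ω_c¹ ⇒ overall = 17/52 × -1/4 = -17/208

-17/208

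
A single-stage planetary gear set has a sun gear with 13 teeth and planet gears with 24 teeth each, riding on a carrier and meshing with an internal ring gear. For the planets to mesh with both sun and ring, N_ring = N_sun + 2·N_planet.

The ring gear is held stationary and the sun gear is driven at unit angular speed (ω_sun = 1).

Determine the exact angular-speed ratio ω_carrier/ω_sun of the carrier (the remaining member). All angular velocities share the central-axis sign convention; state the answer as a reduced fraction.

13/74

N_ring = 13 + 2·24 = 61
13(ω_s−ω_c) = −61(ω_r−ω_c),  ω_r=0, ω_s=1
13(1−ω_c) = −61(0−ω_c)  ⇒  74ω_c = 13  ⇒  ω_c = 13/74
ω_c/ω_s = 13/74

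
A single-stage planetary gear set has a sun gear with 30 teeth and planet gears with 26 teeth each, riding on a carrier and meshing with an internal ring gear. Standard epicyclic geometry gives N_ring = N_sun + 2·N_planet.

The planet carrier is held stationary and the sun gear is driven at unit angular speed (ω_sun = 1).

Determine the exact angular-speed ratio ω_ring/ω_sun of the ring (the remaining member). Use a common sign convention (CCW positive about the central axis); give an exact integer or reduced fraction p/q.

-15/41

N_ring = 30 + 2·26 = 82
30(ω_s−ω_c) = −82(ω_r−ω_c),  ω_c=0, ω_s=1
ω_r = 0 − (30/82)(1−0) = -15/41
ω_r/ω_s = -15/41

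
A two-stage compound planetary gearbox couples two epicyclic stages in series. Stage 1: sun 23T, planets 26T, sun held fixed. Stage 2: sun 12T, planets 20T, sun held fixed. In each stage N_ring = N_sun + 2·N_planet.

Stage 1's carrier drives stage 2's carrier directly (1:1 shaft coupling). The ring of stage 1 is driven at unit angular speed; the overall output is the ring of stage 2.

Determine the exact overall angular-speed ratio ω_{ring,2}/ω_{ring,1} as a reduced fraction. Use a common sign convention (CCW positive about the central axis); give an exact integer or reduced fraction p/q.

Stage 1: N_ring = 23 + 2·26 = 75
Stage 1: 23(ω_s−ω_c) = −75(ω_r−ω_c),  ω_s=0, ω_r=1
Stage 1: 23(0−ω_c) = −75(1−ω_c)  ⇒  98ω_c = 75  ⇒  ω_c = 75/98
  ⇒ ω_c¹/ω_r¹ = 75/98
Stage 2: N_ring = 12 + 2·20 = 52
Stage 2: 12(ω_s−ω_c) = −52(ω_r−ω_c),  ω_s=0, ω_c=1
Stage 2: ω_r = 1 − (12/52)(0−1) = 16/13
  ⇒ ω_r²/ω_c² = 16/13
Coupling ω_c² = ω_c¹ ⇒ overall = 75/98 × 16/13 = 600/637

600/637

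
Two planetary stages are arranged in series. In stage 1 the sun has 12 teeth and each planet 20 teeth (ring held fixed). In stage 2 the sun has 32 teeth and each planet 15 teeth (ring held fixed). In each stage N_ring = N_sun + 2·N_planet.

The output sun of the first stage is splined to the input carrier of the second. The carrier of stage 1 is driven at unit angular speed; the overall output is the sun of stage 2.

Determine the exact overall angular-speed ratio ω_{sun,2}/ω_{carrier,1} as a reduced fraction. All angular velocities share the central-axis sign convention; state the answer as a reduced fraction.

47/3

Stage 1: N_ring = 12 + 2·20 = 52
Stage 1: 12(ω_s−ω_c) = −52(ω_r−ω_c),  ω_r=0, ω_c=1
Stage 1: ω_s = 1 − (52/12)(0−1) = 16/3
  ⇒ ω_s¹/ω_c¹ = 16/3
Stage 2: N_ring = 32 + 2·15 = 62
Stage 2: 32(ω_s−ω_c) = −62(ω_r−ω_c),  ω_r=0, ω_c=1
Stage 2: ω_s = 1 − (62/32)(0−1) = 47/16
  ⇒ ω_s²/ω_c² = 47/16
Coupling ω_c² = ω_s¹ ⇒ overall = 16/3 × 47/16 = 47/3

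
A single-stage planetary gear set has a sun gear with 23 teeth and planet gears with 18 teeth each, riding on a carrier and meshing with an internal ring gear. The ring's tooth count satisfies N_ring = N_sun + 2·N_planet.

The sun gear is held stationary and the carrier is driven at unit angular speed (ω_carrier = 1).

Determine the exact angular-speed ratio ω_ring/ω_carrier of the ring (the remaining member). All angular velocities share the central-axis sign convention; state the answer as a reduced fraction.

N_ring = 23 + 2·18 = 59
23(ω_s−ω_c) = −59(ω_r−ω_c),  ω_s=0, ω_c=1
ω_r = 1 − (23/59)(0−1) = 82/59
ω_r/ω_c = 82/59

82/59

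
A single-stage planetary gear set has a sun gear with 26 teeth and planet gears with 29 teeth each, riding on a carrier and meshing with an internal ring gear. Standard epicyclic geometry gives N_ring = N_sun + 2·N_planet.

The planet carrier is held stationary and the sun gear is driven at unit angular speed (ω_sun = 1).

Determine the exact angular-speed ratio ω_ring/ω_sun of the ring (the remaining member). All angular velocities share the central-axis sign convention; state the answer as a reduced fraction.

N_ring = 26 + 2·29 = 84
26(ω_s−ω_c) = −84(ω_r−ω_c),  ω_c=0, ω_s=1
ω_r = 0 − (26/84)(1−0) = -13/42
ω_r/ω_s = -13/42

-13/42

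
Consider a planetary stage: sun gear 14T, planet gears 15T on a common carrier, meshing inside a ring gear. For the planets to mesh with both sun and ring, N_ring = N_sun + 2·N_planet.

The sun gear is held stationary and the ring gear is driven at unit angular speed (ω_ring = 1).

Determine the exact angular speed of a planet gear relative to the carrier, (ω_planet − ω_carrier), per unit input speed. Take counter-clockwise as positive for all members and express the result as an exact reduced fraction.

N_ring = 14 + 2·15 = 44
14(ω_s−ω_c) = −44(ω_r−ω_c),  ω_s=0, ω_r=1
14(0−ω_c) = −44(1−ω_c)  ⇒  58ω_c = 44  ⇒  ω_c = 22/29
sun–planet: 14·(0−22/29) = −15·(ω_p−ω_c)  ⇒  ω_p−ω_c = −(14/15)·(-22/29) = 308/435

308/435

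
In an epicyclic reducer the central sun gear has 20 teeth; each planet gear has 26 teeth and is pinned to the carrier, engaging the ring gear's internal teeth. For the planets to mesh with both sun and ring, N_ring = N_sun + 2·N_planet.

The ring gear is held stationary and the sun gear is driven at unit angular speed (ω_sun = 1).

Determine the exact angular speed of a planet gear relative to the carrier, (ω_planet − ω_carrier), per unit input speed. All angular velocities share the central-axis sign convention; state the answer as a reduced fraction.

-180/299

N_ring = 20 + 2·26 = 72
20(ω_s−ω_c) = −72(ω_r−ω_c),  ω_r=0, ω_s=1
20(1−ω_c) = −72(0−ω_c)  ⇒  92ω_c = 20  ⇒  ω_c = 5/23
sun–planet: 20·(1−5/23) = −26·(ω_p−ω_c)  ⇒  ω_p−ω_c = −(20/26)·(18/23) = -180/299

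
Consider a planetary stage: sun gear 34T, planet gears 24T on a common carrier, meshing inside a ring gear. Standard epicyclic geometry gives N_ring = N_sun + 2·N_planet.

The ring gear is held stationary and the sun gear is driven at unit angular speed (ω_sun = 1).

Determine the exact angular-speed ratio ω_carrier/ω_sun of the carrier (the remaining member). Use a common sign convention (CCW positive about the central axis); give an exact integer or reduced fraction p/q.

17/58

N_ring = 34 + 2·24 = 82
34(ω_s−ω_c) = −82(ω_r−ω_c),  ω_r=0, ω_s=1
34(1−ω_c) = −82(0−ω_c)  ⇒  116ω_c = 34  ⇒  ω_c = 17/58
ω_c/ω_s = 17/58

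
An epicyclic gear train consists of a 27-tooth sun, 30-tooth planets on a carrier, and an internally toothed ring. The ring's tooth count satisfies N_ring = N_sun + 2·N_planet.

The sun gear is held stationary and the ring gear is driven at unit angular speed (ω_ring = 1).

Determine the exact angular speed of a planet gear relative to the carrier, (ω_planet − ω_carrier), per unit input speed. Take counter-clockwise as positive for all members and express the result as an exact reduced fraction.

261/380

N_ring = 27 + 2·30 = 87
27(ω_s−ω_c) = −87(ω_r−ω_c),  ω_s=0, ω_r=1
27(0−ω_c) = −87(1−ω_c)  ⇒  114ω_c = 87  ⇒  ω_c = 29/38
sun–planet: 27·(0−29/38) = −30·(ω_p−ω_c)  ⇒  ω_p−ω_c = −(27/30)·(-29/38) = 261/380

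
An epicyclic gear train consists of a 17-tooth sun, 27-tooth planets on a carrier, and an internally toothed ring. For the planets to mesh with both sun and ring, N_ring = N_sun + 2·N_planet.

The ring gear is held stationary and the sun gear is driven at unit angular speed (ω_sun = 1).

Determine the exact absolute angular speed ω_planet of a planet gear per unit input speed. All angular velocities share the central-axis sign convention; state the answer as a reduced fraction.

N_ring = 17 + 2·27 = 71
17(ω_s−ω_c) = −71(ω_r−ω_c),  ω_r=0, ω_s=1
17(1−ω_c) = −71(0−ω_c)  ⇒  88ω_c = 17  ⇒  ω_c = 17/88
sun–planet: 17·(1−17/88) = −27·(ω_p−ω_c)  ⇒  ω_p−ω_c = −(17/27)·(71/88) = -1207/2376
ω_p = 17/88 − 1207/2376 = -17/54

-17/54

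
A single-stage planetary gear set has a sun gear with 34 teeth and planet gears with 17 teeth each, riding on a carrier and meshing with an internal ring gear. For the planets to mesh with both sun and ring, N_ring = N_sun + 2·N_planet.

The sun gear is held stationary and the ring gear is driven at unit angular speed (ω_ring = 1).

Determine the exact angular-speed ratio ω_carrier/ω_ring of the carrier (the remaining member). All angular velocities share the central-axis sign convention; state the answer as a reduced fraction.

2/3

N_ring = 34 + 2·17 = 68
34(ω_s−ω_c) = −68(ω_r−ω_c),  ω_s=0, ω_r=1
34(0−ω_c) = −68(1−ω_c)  ⇒  102ω_c = 68  ⇒  ω_c = 2/3
ω_c/ω_r = 2/3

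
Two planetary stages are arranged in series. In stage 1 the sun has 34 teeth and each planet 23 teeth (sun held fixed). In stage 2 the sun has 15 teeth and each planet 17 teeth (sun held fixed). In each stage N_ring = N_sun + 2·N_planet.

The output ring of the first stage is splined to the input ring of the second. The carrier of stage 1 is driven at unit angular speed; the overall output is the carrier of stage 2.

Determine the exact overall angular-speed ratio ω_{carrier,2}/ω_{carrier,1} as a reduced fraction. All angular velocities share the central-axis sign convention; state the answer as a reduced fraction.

2793/2560

Stage 1: N_ring = 34 + 2·23 = 80
Stage 1: 34(ω_s−ω_c) = −80(ω_r−ω_c),  ω_s=0, ω_c=1
Stage 1: ω_r = 1 − (34/80)(0−1) = 57/40
  ⇒ ω_r¹/ω_c¹ = 57/40
Stage 2: N_ring = 15 + 2·17 = 49
Stage 2: 15(ω_s−ω_c) = −49(ω_r−ω_c),  ω_s=0, ω_r=1
Stage 2: 15(0−ω_c) = −49(1−ω_c)  ⇒  64ω_c = 49  ⇒  ω_c = 49/64
  ⇒ ω_c²/ω_r² = 49/64
Coupling ω_r² = ω_r¹ ⇒ overall = 57/40 × 49/64 = 2793/2560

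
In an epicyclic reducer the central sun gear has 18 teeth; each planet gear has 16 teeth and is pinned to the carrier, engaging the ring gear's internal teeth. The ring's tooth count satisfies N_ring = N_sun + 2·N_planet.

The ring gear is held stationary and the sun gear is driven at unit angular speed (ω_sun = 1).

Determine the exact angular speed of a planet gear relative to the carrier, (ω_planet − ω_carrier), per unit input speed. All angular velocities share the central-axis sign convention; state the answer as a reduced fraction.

N_ring = 18 + 2·16 = 50
18(ω_s−ω_c) = −50(ω_r−ω_c),  ω_r=0, ω_s=1
18(1−ω_c) = −50(0−ω_c)  ⇒  68ω_c = 18  ⇒  ω_c = 9/34
sun–planet: 18·(1−9/34) = −16·(ω_p−ω_c)  ⇒  ω_p−ω_c = −(18/16)·(25/34) = -225/272

-225/272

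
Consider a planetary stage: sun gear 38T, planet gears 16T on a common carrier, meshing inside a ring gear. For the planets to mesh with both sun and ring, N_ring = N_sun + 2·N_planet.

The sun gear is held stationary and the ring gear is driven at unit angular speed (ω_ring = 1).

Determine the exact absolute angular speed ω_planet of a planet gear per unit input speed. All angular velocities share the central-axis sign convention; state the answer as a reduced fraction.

N_ring = 38 + 2·16 = 70
38(ω_s−ω_c) = −70(ω_r−ω_c),  ω_s=0, ω_r=1
38(0−ω_c) = −70(1−ω_c)  ⇒  108ω_c = 70  ⇒  ω_c = 35/54
sun–planet: 38·(0−35/54) = −16·(ω_p−ω_c)  ⇒  ω_p−ω_c = −(38/16)·(-35/54) = 665/432
ω_p = 35/54 + 665/432 = 35/16

35/16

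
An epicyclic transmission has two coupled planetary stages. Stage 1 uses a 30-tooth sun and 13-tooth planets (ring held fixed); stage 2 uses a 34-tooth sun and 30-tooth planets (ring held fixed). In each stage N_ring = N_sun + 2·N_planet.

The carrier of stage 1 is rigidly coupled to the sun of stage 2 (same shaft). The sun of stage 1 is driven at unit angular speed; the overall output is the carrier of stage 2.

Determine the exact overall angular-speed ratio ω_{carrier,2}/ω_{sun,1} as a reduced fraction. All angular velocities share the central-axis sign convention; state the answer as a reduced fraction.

255/2752

Stage 1: N_ring = 30 + 2·13 = 56
Stage 1: 30(ω_s−ω_c) = −56(ω_r−ω_c),  ω_r=0, ω_s=1
Stage 1: 30(1−ω_c) = −56(0−ω_c)  ⇒  86ω_c = 30  ⇒  ω_c = 15/43
  ⇒ ω_c¹/ω_s¹ = 15/43
Stage 2: N_ring = 34 + 2·30 = 94
Stage 2: 34(ω_s−ω_c) = −94(ω_r−ω_c),  ω_r=0, ω_s=1
Stage 2: 34(1−ω_c) = −94(0−ω_c)  ⇒  128ω_c = 34  ⇒  ω_c = 17/64
  ⇒ ω_c²/ω_s² = 17/64
Coupling ω_s² = ω_c¹ ⇒ overall = 15/43 × 17/64 = 255/2752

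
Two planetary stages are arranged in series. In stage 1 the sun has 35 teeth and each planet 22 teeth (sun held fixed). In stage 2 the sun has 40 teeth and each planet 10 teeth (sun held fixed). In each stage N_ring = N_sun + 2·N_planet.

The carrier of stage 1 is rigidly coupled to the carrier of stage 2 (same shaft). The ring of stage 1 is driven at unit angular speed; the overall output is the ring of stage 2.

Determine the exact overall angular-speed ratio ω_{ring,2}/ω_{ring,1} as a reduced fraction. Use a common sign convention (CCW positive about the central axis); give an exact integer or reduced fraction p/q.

395/342

Stage 1: N_ring = 35 + 2·22 = 79
Stage 1: 35(ω_s−ω_c) = −79(ω_r−ω_c),  ω_s=0, ω_r=1
Stage 1: 35(0−ω_c) = −79(1−ω_c)  ⇒  114ω_c = 79  ⇒  ω_c = 79/114
  ⇒ ω_c¹/ω_r¹ = 79/114
Stage 2: N_ring = 40 + 2·10 = 60
Stage 2: 40(ω_s−ω_c) = −60(ω_r−ω_c),  ω_s=0, ω_c=1
Stage 2: ω_r = 1 − (40/60)(0−1) = 5/3
  ⇒ ω_r²/ω_c² = 5/3
Coupling ω_c² = ω_c¹ ⇒ overall = 79/114 × 5/3 = 395/342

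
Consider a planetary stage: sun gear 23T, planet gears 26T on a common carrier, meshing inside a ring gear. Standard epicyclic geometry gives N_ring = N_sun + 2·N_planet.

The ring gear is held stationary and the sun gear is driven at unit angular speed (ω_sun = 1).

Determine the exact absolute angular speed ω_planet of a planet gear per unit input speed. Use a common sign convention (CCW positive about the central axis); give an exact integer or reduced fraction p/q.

N_ring = 23 + 2·26 = 75
23(ω_s−ω_c) = −75(ω_r−ω_c),  ω_r=0, ω_s=1
23(1−ω_c) = −75(0−ω_c)  ⇒  98ω_c = 23  ⇒  ω_c = 23/98
sun–planet: 23·(1−23/98) = −26·(ω_p−ω_c)  ⇒  ω_p−ω_c = −(23/26)·(75/98) = -1725/2548
ω_p = 23/98 − 1725/2548 = -23/52

-23/52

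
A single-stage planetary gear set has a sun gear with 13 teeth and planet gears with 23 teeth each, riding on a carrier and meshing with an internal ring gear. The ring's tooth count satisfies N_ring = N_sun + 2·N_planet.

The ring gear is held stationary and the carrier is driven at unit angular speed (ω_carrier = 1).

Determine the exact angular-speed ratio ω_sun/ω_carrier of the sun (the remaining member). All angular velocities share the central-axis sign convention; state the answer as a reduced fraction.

72/13

N_ring = 13 + 2·23 = 59
13(ω_s−ω_c) = −59(ω_r−ω_c),  ω_r=0, ω_c=1
ω_s = 1 − (59/13)(0−1) = 72/13
ω_s/ω_c = 72/13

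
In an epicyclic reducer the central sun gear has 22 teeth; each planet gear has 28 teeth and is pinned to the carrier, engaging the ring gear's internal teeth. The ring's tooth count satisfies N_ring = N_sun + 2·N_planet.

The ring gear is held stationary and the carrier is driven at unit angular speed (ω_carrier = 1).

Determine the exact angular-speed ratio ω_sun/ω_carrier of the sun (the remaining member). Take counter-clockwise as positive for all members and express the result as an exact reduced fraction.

N_ring = 22 + 2·28 = 78
22(ω_s−ω_c) = −78(ω_r−ω_c),  ω_r=0, ω_c=1
ω_s = 1 − (78/22)(0−1) = 50/11
ω_s/ω_c = 50/11

50/11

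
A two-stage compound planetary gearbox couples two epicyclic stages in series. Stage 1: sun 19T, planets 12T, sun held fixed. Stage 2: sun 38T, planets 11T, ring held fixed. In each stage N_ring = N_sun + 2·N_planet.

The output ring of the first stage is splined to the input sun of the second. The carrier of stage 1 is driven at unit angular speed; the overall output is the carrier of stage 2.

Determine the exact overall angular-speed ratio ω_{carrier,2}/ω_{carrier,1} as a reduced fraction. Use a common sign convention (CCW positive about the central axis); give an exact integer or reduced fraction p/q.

1178/2107

Stage 1: N_ring = 19 + 2·12 = 43
Stage 1: 19(ω_s−ω_c) = −43(ω_r−ω_c),  ω_s=0, ω_c=1
Stage 1: ω_r = 1 − (19/43)(0−1) = 62/43
  ⇒ ω_r¹/ω_c¹ = 62/43
Stage 2: N_ring = 38 + 2·11 = 60
Stage 2: 38(ω_s−ω_c) = −60(ω_r−ω_c),  ω_r=0, ω_s=1
Stage 2: 38(1−ω_c) = −60(0−ω_c)  ⇒  98ω_c = 38  ⇒  ω_c = 19/49
  ⇒ ω_c²/ω_s² = 19/49
Coupling ω_s² = ω_r¹ ⇒ overall = 62/43 × 19/49 = 1178/2107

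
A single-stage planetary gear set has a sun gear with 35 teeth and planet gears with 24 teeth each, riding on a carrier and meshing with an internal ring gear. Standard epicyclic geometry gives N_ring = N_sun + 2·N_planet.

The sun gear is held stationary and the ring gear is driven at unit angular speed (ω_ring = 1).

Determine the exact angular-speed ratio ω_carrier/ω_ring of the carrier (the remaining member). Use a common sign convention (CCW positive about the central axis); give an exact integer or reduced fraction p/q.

83/118

N_ring = 35 + 2·24 = 83
35(ω_s−ω_c) = −83(ω_r−ω_c),  ω_s=0, ω_r=1
35(0−ω_c) = −83(1−ω_c)  ⇒  118ω_c = 83  ⇒  ω_c = 83/118
ω_c/ω_r = 83/118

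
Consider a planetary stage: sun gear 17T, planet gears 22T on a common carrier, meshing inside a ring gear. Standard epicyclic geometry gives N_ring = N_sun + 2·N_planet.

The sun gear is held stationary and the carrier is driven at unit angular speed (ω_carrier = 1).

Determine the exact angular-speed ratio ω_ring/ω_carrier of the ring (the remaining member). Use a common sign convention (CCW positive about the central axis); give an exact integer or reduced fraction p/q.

78/61

N_ring = 17 + 2·22 = 61
17(ω_s−ω_c) = −61(ω_r−ω_c),  ω_s=0, ω_c=1
ω_r = 1 − (17/61)(0−1) = 78/61
ω_r/ω_c = 78/61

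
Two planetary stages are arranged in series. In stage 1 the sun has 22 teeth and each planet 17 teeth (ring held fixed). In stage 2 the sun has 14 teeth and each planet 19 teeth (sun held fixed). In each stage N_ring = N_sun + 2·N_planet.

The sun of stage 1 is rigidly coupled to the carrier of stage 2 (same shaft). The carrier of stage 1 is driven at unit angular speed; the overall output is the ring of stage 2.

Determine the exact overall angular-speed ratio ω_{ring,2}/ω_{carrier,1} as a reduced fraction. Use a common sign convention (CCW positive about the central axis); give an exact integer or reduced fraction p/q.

Stage 1: N_ring = 22 + 2·17 = 56
Stage 1: 22(ω_s−ω_c) = −56(ω_r−ω_c),  ω_r=0, ω_c=1
Stage 1: ω_s = 1 − (56/22)(0−1) = 39/11
  ⇒ ω_s¹/ω_c¹ = 39/11
Stage 2: N_ring = 14 + 2·19 = 52
Stage 2: 14(ω_s−ω_c) = −52(ω_r−ω_c),  ω_s=0, ω_c=1
Stage 2: ω_r = 1 − (14/52)(0−1) = 33/26
  ⇒ ω_r²/ω_c² = 33/26
Coupling ω_c² = ω_s¹ ⇒ overall = 39/11 × 33/26 = 9/2

9/2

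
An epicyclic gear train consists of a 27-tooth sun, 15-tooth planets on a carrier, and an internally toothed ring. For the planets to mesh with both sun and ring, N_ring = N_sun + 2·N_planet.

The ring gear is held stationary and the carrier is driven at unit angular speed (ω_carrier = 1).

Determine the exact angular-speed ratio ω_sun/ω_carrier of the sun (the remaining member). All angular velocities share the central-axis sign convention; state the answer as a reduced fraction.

28/9

N_ring = 27 + 2·15 = 57
27(ω_s−ω_c) = −57(ω_r−ω_c),  ω_r=0, ω_c=1
ω_s = 1 − (57/27)(0−1) = 28/9
ω_s/ω_c = 28/9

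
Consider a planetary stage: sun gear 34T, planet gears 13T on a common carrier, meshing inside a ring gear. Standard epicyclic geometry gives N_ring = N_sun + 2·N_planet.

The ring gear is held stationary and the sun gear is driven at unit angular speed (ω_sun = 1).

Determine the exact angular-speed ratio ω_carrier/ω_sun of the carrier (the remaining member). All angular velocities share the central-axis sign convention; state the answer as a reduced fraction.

N_ring = 34 + 2·13 = 60
34(ω_s−ω_c) = −60(ω_r−ω_c),  ω_r=0, ω_s=1
34(1−ω_c) = −60(0−ω_c)  ⇒  94ω_c = 34  ⇒  ω_c = 17/47
ω_c/ω_s = 17/47

17/47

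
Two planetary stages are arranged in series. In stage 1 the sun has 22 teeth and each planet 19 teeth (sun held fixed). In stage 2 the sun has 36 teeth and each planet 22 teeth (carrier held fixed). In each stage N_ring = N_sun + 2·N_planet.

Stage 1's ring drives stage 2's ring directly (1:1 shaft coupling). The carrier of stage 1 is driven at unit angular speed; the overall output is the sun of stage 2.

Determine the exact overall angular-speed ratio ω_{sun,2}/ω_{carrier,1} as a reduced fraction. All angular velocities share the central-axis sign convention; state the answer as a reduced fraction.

-82/27

Stage 1: N_ring = 22 + 2·19 = 60
Stage 1: 22(ω_s−ω_c) = −60(ω_r−ω_c),  ω_s=0, ω_c=1
Stage 1: ω_r = 1 − (22/60)(0−1) = 41/30
  ⇒ ω_r¹/ω_c¹ = 41/30
Stage 2: N_ring = 36 + 2·22 = 80
Stage 2: 36(ω_s−ω_c) = −80(ω_r−ω_c),  ω_c=0, ω_r=1
Stage 2: ω_s = 0 − (80/36)(1−0) = -20/9
  ⇒ ω_s²/ω_r² = -20/9
Coupling ω_r² = ω_r¹ ⇒ overall = 41/30 × -20/9 = -82/27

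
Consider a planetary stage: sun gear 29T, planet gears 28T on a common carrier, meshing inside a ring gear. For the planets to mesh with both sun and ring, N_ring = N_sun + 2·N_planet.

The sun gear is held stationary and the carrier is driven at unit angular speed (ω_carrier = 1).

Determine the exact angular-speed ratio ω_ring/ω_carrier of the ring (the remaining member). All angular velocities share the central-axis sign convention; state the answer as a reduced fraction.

114/85

N_ring = 29 + 2·28 = 85
29(ω_s−ω_c) = −85(ω_r−ω_c),  ω_s=0, ω_c=1
ω_r = 1 − (29/85)(0−1) = 114/85
ω_r/ω_c = 114/85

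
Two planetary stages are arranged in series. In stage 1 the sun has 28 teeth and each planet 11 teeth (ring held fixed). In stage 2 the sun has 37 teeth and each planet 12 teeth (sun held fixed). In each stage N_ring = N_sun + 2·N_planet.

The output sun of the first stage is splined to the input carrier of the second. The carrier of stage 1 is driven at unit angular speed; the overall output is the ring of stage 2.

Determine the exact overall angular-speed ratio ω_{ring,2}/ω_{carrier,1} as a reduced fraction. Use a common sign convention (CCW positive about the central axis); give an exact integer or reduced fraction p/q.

273/61

Stage 1: N_ring = 28 + 2·11 = 50
Stage 1: 28(ω_s−ω_c) = −50(ω_r−ω_c),  ω_r=0, ω_c=1
Stage 1: ω_s = 1 − (50/28)(0−1) = 39/14
  ⇒ ω_s¹/ω_c¹ = 39/14
Stage 2: N_ring = 37 + 2·12 = 61
Stage 2: 37(ω_s−ω_c) = −61(ω_r−ω_c),  ω_s=0, ω_c=1
Stage 2: ω_r = 1 − (37/61)(0−1) = 98/61
  ⇒ ω_r²/ω_c² = 98/61
Coupling ω_c² = ω_s¹ ⇒ overall = 39/14 × 98/61 = 273/61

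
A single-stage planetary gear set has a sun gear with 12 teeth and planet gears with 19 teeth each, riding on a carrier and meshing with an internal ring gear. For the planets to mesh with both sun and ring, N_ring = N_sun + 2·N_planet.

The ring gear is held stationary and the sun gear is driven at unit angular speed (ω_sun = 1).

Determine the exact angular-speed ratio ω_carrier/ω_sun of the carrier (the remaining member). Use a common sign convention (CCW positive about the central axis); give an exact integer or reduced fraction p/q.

6/31

N_ring = 12 + 2·19 = 50
12(ω_s−ω_c) = −50(ω_r−ω_c),  ω_r=0, ω_s=1
12(1−ω_c) = −50(0−ω_c)  ⇒  62ω_c = 12  ⇒  ω_c = 6/31
ω_c/ω_s = 6/31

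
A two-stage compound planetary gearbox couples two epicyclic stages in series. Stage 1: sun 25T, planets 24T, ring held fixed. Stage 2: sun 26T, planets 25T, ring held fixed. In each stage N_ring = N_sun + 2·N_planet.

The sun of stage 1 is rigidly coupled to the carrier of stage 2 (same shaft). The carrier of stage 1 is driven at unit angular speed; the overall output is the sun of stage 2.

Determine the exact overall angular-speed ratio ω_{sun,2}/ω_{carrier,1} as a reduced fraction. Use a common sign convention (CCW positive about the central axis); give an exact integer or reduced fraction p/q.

Stage 1: N_ring = 25 + 2·24 = 73
Stage 1: 25(ω_s−ω_c) = −73(ω_r−ω_c),  ω_r=0, ω_c=1
Stage 1: ω_s = 1 − (73/25)(0−1) = 98/25
  ⇒ ω_s¹/ω_c¹ = 98/25
Stage 2: N_ring = 26 + 2·25 = 76
Stage 2: 26(ω_s−ω_c) = −76(ω_r−ω_c),  ω_r=0, ω_c=1
Stage 2: ω_s = 1 − (76/26)(0−1) = 51/13
  ⇒ ω_s²/ω_c² = 51/13
Coupling ω_c² = ω_s¹ ⇒ overall = 98/25 × 51/13 = 4998/325

4998/325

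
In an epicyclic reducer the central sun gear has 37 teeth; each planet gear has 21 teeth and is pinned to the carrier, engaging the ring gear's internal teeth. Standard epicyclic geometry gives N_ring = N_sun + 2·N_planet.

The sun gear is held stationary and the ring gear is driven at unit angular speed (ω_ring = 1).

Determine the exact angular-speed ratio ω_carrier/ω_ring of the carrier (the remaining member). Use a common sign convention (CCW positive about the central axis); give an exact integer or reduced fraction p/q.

N_ring = 37 + 2·21 = 79
37(ω_s−ω_c) = −79(ω_r−ω_c),  ω_s=0, ω_r=1
37(0−ω_c) = −79(1−ω_c)  ⇒  116ω_c = 79  ⇒  ω_c = 79/116
ω_c/ω_r = 79/116

79/116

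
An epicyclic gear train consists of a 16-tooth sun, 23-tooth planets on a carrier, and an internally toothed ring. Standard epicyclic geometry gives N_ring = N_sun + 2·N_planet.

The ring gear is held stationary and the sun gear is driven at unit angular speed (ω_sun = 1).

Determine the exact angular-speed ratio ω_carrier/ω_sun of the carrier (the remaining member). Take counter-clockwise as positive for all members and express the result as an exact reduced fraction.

N_ring = 16 + 2·23 = 62
16(ω_s−ω_c) = −62(ω_r−ω_c),  ω_r=0, ω_s=1
16(1−ω_c) = −62(0−ω_c)  ⇒  78ω_c = 16  ⇒  ω_c = 8/39
ω_c/ω_s = 8/39

8/39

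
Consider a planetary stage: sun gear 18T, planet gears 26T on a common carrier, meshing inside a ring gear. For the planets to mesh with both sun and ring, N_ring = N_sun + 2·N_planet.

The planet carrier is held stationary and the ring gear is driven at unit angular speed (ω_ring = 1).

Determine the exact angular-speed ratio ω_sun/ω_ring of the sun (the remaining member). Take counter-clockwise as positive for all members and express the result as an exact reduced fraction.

N_ring = 18 + 2·26 = 70
18(ω_s−ω_c) = −70(ω_r−ω_c),  ω_c=0, ω_r=1
ω_s = 0 − (70/18)(1−0) = -35/9
ω_s/ω_r = -35/9

-35/9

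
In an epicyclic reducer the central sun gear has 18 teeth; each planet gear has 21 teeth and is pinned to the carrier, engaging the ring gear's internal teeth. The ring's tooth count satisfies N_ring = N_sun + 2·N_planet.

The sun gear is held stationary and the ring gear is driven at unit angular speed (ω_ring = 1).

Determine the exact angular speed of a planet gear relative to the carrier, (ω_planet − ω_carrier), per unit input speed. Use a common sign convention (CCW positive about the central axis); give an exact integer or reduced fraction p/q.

N_ring = 18 + 2·21 = 60
18(ω_s−ω_c) = −60(ω_r−ω_c),  ω_s=0, ω_r=1
18(0−ω_c) = −60(1−ω_c)  ⇒  78ω_c = 60  ⇒  ω_c = 10/13
sun–planet: 18·(0−10/13) = −21·(ω_p−ω_c)  ⇒  ω_p−ω_c = −(18/21)·(-10/13) = 60/91

60/91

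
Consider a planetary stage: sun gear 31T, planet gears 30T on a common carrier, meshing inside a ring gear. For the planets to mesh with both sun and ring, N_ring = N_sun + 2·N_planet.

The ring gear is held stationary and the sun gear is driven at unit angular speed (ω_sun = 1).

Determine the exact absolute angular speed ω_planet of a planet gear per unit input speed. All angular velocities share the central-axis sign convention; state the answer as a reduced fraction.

N_ring = 31 + 2·30 = 91
31(ω_s−ω_c) = −91(ω_r−ω_c),  ω_r=0, ω_s=1
31(1−ω_c) = −91(0−ω_c)  ⇒  122ω_c = 31  ⇒  ω_c = 31/122
sun–planet: 31·(1−31/122) = −30·(ω_p−ω_c)  ⇒  ω_p−ω_c = −(31/30)·(91/122) = -2821/3660
ω_p = 31/122 − 2821/3660 = -31/60

-31/60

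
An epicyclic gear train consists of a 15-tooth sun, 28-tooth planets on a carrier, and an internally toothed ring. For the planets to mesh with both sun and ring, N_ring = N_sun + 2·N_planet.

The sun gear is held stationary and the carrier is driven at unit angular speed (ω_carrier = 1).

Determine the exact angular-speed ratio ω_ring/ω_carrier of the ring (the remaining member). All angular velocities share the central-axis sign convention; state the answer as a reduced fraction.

N_ring = 15 + 2·28 = 71
15(ω_s−ω_c) = −71(ω_r−ω_c),  ω_s=0, ω_c=1
ω_r = 1 − (15/71)(0−1) = 86/71
ω_r/ω_c = 86/71

86/71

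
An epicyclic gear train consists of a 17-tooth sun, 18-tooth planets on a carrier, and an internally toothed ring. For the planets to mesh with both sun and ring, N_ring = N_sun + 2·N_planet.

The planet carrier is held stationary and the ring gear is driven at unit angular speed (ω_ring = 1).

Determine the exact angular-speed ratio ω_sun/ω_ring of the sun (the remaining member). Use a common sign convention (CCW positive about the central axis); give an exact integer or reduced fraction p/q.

N_ring = 17 + 2·18 = 53
17(ω_s−ω_c) = −53(ω_r−ω_c),  ω_c=0, ω_r=1
ω_s = 0 − (53/17)(1−0) = -53/17
ω_s/ω_r = -53/17

-53/17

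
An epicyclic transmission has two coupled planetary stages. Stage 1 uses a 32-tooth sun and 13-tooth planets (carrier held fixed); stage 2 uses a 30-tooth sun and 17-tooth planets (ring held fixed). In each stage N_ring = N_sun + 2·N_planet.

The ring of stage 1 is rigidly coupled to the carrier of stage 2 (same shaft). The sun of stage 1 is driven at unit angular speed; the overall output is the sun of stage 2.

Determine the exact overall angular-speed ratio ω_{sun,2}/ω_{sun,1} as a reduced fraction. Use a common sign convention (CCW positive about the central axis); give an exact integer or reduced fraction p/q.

-752/435

Stage 1: N_ring = 32 + 2·13 = 58
Stage 1: 32(ω_s−ω_c) = −58(ω_r−ω_c),  ω_c=0, ω_s=1
Stage 1: ω_r = 0 − (32/58)(1−0) = -16/29
  ⇒ ω_r¹/ω_s¹ = -16/29
Stage 2: N_ring = 30 + 2·17 = 64
Stage 2: 30(ω_s−ω_c) = −64(ω_r−ω_c),  ω_r=0, ω_c=1
Stage 2: ω_s = 1 − (64/30)(0−1) = 47/15
  ⇒ ω_s²/ω_c² = 47/15
Coupling ω_c² = ω_r¹ ⇒ overall = -16/29 × 47/15 = -752/435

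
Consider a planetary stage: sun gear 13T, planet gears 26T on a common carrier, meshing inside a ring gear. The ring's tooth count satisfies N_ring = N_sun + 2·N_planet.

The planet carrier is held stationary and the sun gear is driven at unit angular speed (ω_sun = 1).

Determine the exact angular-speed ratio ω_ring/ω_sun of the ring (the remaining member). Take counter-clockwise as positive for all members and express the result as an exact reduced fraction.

-1/5

N_ring = 13 + 2·26 = 65
13(ω_s−ω_c) = −65(ω_r−ω_c),  ω_c=0, ω_s=1
ω_r = 0 − (13/65)(1−0) = -1/5
ω_r/ω_s = -1/5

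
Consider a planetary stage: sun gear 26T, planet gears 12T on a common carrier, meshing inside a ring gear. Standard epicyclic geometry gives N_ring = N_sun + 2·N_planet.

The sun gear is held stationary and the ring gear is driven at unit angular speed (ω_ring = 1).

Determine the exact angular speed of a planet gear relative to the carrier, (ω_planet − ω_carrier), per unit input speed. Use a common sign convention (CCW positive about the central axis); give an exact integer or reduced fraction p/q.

N_ring = 26 + 2·12 = 50
26(ω_s−ω_c) = −50(ω_r−ω_c),  ω_s=0, ω_r=1
26(0−ω_c) = −50(1−ω_c)  ⇒  76ω_c = 50  ⇒  ω_c = 25/38
sun–planet: 26·(0−25/38) = −12·(ω_p−ω_c)  ⇒  ω_p−ω_c = −(26/12)·(-25/38) = 325/228

325/228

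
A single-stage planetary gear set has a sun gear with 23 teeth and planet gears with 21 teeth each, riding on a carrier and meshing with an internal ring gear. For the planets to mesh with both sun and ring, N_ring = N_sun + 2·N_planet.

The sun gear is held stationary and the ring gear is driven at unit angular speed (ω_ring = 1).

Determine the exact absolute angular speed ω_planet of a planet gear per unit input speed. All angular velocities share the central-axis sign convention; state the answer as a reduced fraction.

N_ring = 23 + 2·21 = 65
23(ω_s−ω_c) = −65(ω_r−ω_c),  ω_s=0, ω_r=1
23(0−ω_c) = −65(1−ω_c)  ⇒  88ω_c = 65  ⇒  ω_c = 65/88
sun–planet: 23·(0−65/88) = −21·(ω_p−ω_c)  ⇒  ω_p−ω_c = −(23/21)·(-65/88) = 1495/1848
ω_p = 65/88 + 1495/1848 = 65/42

65/42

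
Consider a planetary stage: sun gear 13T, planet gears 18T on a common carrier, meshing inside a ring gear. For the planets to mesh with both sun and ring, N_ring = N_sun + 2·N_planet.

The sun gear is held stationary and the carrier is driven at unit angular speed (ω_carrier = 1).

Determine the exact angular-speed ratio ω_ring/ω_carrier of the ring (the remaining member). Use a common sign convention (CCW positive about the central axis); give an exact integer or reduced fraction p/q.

N_ring = 13 + 2·18 = 49
13(ω_s−ω_c) = −49(ω_r−ω_c),  ω_s=0, ω_c=1
ω_r = 1 − (13/49)(0−1) = 62/49
ω_r/ω_c = 62/49

62/49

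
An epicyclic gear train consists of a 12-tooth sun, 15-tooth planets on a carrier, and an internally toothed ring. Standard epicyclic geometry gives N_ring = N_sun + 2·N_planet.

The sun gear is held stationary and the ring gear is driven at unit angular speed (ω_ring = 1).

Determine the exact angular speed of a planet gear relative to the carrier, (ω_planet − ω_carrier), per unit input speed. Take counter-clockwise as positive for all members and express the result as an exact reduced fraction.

28/45

N_ring = 12 + 2·15 = 42
12(ω_s−ω_c) = −42(ω_r−ω_c),  ω_s=0, ω_r=1
12(0−ω_c) = −42(1−ω_c)  ⇒  54ω_c = 42  ⇒  ω_c = 7/9
sun–planet: 12·(0−7/9) = −15·(ω_p−ω_c)  ⇒  ω_p−ω_c = −(12/15)·(-7/9) = 28/45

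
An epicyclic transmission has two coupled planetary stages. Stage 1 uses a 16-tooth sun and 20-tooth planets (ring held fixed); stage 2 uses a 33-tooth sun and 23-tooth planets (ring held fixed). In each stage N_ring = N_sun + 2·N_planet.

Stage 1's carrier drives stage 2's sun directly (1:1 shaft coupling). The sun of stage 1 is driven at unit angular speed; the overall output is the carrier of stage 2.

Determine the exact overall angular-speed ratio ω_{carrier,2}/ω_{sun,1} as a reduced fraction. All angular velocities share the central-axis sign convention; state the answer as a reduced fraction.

11/168

Stage 1: N_ring = 16 + 2·20 = 56
Stage 1: 16(ω_s−ω_c) = −56(ω_r−ω_c),  ω_r=0, ω_s=1
Stage 1: 16(1−ω_c) = −56(0−ω_c)  ⇒  72ω_c = 16  ⇒  ω_c = 2/9
  ⇒ ω_c¹/ω_s¹ = 2/9
Stage 2: N_ring = 33 + 2·23 = 79
Stage 2: 33(ω_s−ω_c) = −79(ω_r−ω_c),  ω_r=0, ω_s=1
Stage 2: 33(1−ω_c) = −79(0−ω_c)  ⇒  112ω_c = 33  ⇒  ω_c = 33/112
  ⇒ ω_c²/ω_s² = 33/112
Coupling ω_s² = ω_c¹ ⇒ overall = 2/9 × 33/112 = 11/168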